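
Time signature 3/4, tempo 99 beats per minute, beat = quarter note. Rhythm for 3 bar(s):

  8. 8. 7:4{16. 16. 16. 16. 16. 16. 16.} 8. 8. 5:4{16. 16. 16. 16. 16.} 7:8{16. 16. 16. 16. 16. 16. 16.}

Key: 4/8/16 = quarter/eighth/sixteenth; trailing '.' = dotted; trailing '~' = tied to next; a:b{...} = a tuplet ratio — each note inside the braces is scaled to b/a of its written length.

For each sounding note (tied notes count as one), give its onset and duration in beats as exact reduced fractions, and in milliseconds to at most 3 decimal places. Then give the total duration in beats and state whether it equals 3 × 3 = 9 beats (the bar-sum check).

1) 0.0ms=0b +454.545ms=3/4b
2) 454.545ms=3/4b +454.545ms=3/4b
3) 909.091ms=3/2b +129.87ms=3/14b
4) 1038.961ms=12/7b +129.87ms=3/14b
5) 1168.831ms=27/14b +129.87ms=3/14b
6) 1298.701ms=15/7b +129.87ms=3/14b
7) 1428.571ms=33/14b +129.87ms=3/14b
8) 1558.442ms=18/7b +129.87ms=3/14b
9) 1688.312ms=39/14b +129.87ms=3/14b
10) 1818.182ms=3b +454.545ms=3/4b
11) 2272.727ms=15/4b +454.545ms=3/4b
12) 2727.273ms=9/2b +181.818ms=3/10b
13) 2909.091ms=24/5b +181.818ms=3/10b
14) 3090.909ms=51/10b +181.818ms=3/10b
15) 3272.727ms=27/5b +181.818ms=3/10b
16) 3454.545ms=57/10b +181.818ms=3/10b
17) 3636.364ms=6b +259.74ms=3/7b
18) 3896.104ms=45/7b +259.74ms=3/7b
19) 4155.844ms=48/7b +259.74ms=3/7b
20) 4415.584ms=51/7b +259.74ms=3/7b
21) 4675.325ms=54/7b +259.74ms=3/7b
22) 4935.065ms=57/7b +259.74ms=3/7b
23) 5194.805ms=60/7b +259.74ms=3/7b
Σ=9b of 9 (99bpm 3/4) — PASS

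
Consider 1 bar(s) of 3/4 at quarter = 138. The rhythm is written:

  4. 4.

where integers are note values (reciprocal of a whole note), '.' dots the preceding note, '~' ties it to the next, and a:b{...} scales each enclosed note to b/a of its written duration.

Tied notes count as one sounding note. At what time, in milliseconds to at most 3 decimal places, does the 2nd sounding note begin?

1. 0.0ms @ 0 + 652.174ms (3/2)
2. 652.174ms @ 3/2 + 652.174ms (3/2)

note 2 onset = 3/2b = 652.174ms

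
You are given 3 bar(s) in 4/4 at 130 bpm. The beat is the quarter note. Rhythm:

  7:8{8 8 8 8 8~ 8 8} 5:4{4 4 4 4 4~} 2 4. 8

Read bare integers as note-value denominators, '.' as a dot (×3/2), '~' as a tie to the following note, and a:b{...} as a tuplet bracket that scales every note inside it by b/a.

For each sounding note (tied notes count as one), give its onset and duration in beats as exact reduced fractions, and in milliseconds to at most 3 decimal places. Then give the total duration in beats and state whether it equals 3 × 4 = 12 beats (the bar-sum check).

1) 0.0ms=0b +263.736ms=4/7b
2) 263.736ms=4/7b +263.736ms=4/7b
3) 527.473ms=8/7b +263.736ms=4/7b
4) 791.209ms=12/7b +263.736ms=4/7b
5) 1054.945ms=16/7b +527.473ms=8/7b
6) 1582.418ms=24/7b +263.736ms=4/7b
7) 1846.154ms=4b +369.231ms=4/5b
8) 2215.385ms=24/5b +369.231ms=4/5b
9) 2584.615ms=28/5b +369.231ms=4/5b
10) 2953.846ms=32/5b +369.231ms=4/5b
11) 3323.077ms=36/5b +1292.308ms=14/5b
12) 4615.385ms=10b +692.308ms=3/2b
13) 5307.692ms=23/2b +230.769ms=1/2b
Σ=12b of 12 (130bpm 4/4) — PASS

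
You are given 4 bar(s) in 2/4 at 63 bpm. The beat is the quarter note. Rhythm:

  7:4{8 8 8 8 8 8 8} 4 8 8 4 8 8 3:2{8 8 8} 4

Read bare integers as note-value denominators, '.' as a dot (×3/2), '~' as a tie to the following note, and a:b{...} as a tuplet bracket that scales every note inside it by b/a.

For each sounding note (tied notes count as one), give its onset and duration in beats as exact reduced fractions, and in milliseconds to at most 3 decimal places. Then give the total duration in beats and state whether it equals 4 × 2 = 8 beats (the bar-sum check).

1) 0.0ms=0b +272.109ms=2/7b
2) 272.109ms=2/7b +272.109ms=2/7b
3) 544.218ms=4/7b +272.109ms=2/7b
4) 816.327ms=6/7b +272.109ms=2/7b
5) 1088.435ms=8/7b +272.109ms=2/7b
6) 1360.544ms=10/7b +272.109ms=2/7b
7) 1632.653ms=12/7b +272.109ms=2/7b
8) 1904.762ms=2b +952.381ms=1b
9) 2857.143ms=3b +476.19ms=1/2b
10) 3333.333ms=7/2b +476.19ms=1/2b
11) 3809.524ms=4b +952.381ms=1b
12) 4761.905ms=5b +476.19ms=1/2b
13) 5238.095ms=11/2b +476.19ms=1/2b
14) 5714.286ms=6b +317.46ms=1/3b
15) 6031.746ms=19/3b +317.46ms=1/3b
16) 6349.206ms=20/3b +317.46ms=1/3b
17) 6666.667ms=7b +952.381ms=1b
Σ=8b of 8 (63bpm 2/4) — PASS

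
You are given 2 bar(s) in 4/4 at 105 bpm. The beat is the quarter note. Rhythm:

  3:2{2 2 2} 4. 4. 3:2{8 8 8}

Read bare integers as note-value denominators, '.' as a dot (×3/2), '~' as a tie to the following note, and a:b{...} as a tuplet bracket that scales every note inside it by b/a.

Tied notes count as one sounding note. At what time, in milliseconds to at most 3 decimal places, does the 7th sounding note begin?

note 7 onset = 22/3b = 4190.476ms

1. 0.0ms @ 0 + 761.905ms (4/3)
2. 761.905ms @ 4/3 + 761.905ms (4/3)
3. 1523.81ms @ 8/3 + 761.905ms (4/3)
4. 2285.714ms @ 4 + 857.143ms (3/2)
5. 3142.857ms @ 11/2 + 857.143ms (3/2)
6. 4000.0ms @ 7 + 190.476ms (1/3)
7. 4190.476ms @ 22/3 + 190.476ms (1/3)
8. 4380.952ms @ 23/3 + 190.476ms (1/3)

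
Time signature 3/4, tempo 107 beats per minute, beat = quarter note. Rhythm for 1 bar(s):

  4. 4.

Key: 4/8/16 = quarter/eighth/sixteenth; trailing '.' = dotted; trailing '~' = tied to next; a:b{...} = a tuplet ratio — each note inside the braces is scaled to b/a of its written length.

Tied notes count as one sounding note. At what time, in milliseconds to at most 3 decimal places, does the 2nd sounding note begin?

note 2 onset = 3/2b = 841.121ms

1. 0.0ms @ 0 + 841.121ms (3/2)
2. 841.121ms @ 3/2 + 841.121ms (3/2)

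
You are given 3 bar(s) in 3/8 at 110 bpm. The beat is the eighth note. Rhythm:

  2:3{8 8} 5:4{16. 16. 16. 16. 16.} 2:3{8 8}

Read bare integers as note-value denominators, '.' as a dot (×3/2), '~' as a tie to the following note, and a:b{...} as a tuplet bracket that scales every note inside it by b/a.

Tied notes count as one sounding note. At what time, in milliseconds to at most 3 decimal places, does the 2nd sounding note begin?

1. 0.0ms @ 0 + 818.182ms (3/2)
2. 818.182ms @ 3/2 + 818.182ms (3/2)
3. 1636.364ms @ 3 + 327.273ms (3/5)
4. 1963.636ms @ 18/5 + 327.273ms (3/5)
5. 2290.909ms @ 21/5 + 327.273ms (3/5)
6. 2618.182ms @ 24/5 + 327.273ms (3/5)
7. 2945.455ms @ 27/5 + 327.273ms (3/5)
8. 3272.727ms @ 6 + 818.182ms (3/2)
9. 4090.909ms @ 15/2 + 818.182ms (3/2)

note 2 onset = 3/2b = 818.182ms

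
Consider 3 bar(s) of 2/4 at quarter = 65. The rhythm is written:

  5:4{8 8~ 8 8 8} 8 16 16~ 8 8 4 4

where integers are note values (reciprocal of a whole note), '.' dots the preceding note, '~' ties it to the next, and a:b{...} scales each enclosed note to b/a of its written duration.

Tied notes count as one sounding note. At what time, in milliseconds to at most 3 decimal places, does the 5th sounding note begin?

note 5 onset = 2b = 1846.154ms

1. 0.0ms @ 0 + 369.231ms (2/5)
2. 369.231ms @ 2/5 + 738.462ms (4/5)
3. 1107.692ms @ 6/5 + 369.231ms (2/5)
4. 1476.923ms @ 8/5 + 369.231ms (2/5)
5. 1846.154ms @ 2 + 461.538ms (1/2)
6. 2307.692ms @ 5/2 + 230.769ms (1/4)
7. 2538.462ms @ 11/4 + 692.308ms (3/4)
8. 3230.769ms @ 7/2 + 461.538ms (1/2)
9. 3692.308ms @ 4 + 923.077ms (1)
10. 4615.385ms @ 5 + 923.077ms (1)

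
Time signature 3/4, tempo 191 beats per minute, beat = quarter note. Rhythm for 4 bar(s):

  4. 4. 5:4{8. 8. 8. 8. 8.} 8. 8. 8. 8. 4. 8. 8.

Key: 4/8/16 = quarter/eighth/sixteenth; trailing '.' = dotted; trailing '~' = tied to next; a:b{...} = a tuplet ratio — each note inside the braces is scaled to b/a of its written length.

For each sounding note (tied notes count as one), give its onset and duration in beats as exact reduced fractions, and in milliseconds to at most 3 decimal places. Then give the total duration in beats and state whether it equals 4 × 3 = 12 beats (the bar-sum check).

1) 0.0ms=0b +471.204ms=3/2b
2) 471.204ms=3/2b +471.204ms=3/2b
3) 942.408ms=3b +188.482ms=3/5b
4) 1130.89ms=18/5b +188.482ms=3/5b
5) 1319.372ms=21/5b +188.482ms=3/5b
6) 1507.853ms=24/5b +188.482ms=3/5b
7) 1696.335ms=27/5b +188.482ms=3/5b
8) 1884.817ms=6b +235.602ms=3/4b
9) 2120.419ms=27/4b +235.602ms=3/4b
10) 2356.021ms=15/2b +235.602ms=3/4b
11) 2591.623ms=33/4b +235.602ms=3/4b
12) 2827.225ms=9b +471.204ms=3/2b
13) 3298.429ms=21/2b +235.602ms=3/4b
14) 3534.031ms=45/4b +235.602ms=3/4b
Σ=12b of 12 (191bpm 3/4) — PASS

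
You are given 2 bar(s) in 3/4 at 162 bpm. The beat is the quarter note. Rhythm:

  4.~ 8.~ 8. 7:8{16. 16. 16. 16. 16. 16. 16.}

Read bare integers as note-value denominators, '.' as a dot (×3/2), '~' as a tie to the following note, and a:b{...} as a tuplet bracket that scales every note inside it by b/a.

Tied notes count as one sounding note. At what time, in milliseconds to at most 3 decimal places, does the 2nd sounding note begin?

note 2 onset = 3b = 1111.111ms

1. 0.0ms @ 0 + 1111.111ms (3)
2. 1111.111ms @ 3 + 158.73ms (3/7)
3. 1269.841ms @ 24/7 + 158.73ms (3/7)
4. 1428.571ms @ 27/7 + 158.73ms (3/7)
5. 1587.302ms @ 30/7 + 158.73ms (3/7)
6. 1746.032ms @ 33/7 + 158.73ms (3/7)
7. 1904.762ms @ 36/7 + 158.73ms (3/7)
8. 2063.492ms @ 39/7 + 158.73ms (3/7)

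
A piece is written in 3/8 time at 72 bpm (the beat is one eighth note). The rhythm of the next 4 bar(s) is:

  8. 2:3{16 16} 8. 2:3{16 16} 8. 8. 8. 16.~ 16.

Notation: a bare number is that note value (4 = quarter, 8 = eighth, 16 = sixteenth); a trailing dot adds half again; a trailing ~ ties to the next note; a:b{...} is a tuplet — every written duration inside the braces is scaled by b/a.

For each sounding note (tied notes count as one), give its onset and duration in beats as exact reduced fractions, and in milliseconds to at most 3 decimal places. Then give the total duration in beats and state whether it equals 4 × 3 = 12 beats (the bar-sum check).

1) 0.0ms=0b +1250.0ms=3/2b
2) 1250.0ms=3/2b +625.0ms=3/4b
3) 1875.0ms=9/4b +625.0ms=3/4b
4) 2500.0ms=3b +1250.0ms=3/2b
5) 3750.0ms=9/2b +625.0ms=3/4b
6) 4375.0ms=21/4b +625.0ms=3/4b
7) 5000.0ms=6b +1250.0ms=3/2b
8) 6250.0ms=15/2b +1250.0ms=3/2b
9) 7500.0ms=9b +1250.0ms=3/2b
10) 8750.0ms=21/2b +1250.0ms=3/2b
Σ=12b of 12 (72bpm 3/8) — PASS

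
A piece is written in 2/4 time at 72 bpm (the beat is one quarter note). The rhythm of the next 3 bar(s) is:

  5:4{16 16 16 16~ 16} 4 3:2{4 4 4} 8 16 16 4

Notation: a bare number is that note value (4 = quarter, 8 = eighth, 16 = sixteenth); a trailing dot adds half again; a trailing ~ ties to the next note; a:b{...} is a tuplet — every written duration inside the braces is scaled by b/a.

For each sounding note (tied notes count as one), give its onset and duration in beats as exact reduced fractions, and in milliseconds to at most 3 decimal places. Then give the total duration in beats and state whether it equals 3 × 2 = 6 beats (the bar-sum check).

1) 0.0ms=0b +166.667ms=1/5b
2) 166.667ms=1/5b +166.667ms=1/5b
3) 333.333ms=2/5b +166.667ms=1/5b
4) 500.0ms=3/5b +333.333ms=2/5b
5) 833.333ms=1b +833.333ms=1b
6) 1666.667ms=2b +555.556ms=2/3b
7) 2222.222ms=8/3b +555.556ms=2/3b
8) 2777.778ms=10/3b +555.556ms=2/3b
9) 3333.333ms=4b +416.667ms=1/2b
10) 3750.0ms=9/2b +208.333ms=1/4b
11) 3958.333ms=19/4b +208.333ms=1/4b
12) 4166.667ms=5b +833.333ms=1b
Σ=6b of 6 (72bpm 2/4) — PASS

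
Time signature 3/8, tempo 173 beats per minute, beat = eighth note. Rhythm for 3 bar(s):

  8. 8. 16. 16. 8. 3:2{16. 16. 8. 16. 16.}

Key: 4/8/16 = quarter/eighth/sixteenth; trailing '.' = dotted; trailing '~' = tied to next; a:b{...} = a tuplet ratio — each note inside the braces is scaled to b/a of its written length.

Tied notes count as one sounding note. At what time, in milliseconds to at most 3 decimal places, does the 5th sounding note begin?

note 5 onset = 9/2b = 1560.694ms

1. 0.0ms @ 0 + 520.231ms (3/2)
2. 520.231ms @ 3/2 + 520.231ms (3/2)
3. 1040.462ms @ 3 + 260.116ms (3/4)
4. 1300.578ms @ 15/4 + 260.116ms (3/4)
5. 1560.694ms @ 9/2 + 520.231ms (3/2)
6. 2080.925ms @ 6 + 173.41ms (1/2)
7. 2254.335ms @ 13/2 + 173.41ms (1/2)
8. 2427.746ms @ 7 + 346.821ms (1)
9. 2774.566ms @ 8 + 173.41ms (1/2)
10. 2947.977ms @ 17/2 + 173.41ms (1/2)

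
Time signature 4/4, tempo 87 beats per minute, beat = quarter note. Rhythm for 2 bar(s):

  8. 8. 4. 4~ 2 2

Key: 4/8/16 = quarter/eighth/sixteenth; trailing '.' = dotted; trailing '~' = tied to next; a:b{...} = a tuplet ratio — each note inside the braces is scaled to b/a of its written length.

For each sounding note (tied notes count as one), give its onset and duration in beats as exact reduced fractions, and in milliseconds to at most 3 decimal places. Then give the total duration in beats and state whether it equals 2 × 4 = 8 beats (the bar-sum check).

1) 0.0ms=0b +517.241ms=3/4b
2) 517.241ms=3/4b +517.241ms=3/4b
3) 1034.483ms=3/2b +1034.483ms=3/2b
4) 2068.966ms=3b +2068.966ms=3b
5) 4137.931ms=6b +1379.31ms=2b
Σ=8b of 8 (87bpm 4/4) — PASS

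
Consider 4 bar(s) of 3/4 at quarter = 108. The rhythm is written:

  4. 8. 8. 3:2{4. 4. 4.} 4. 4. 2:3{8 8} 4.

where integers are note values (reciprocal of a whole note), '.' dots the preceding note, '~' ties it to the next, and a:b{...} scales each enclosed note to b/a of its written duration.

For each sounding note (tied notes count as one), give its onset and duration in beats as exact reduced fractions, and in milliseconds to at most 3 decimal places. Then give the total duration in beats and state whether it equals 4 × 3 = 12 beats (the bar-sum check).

1) 0.0ms=0b +833.333ms=3/2b
2) 833.333ms=3/2b +416.667ms=3/4b
3) 1250.0ms=9/4b +416.667ms=3/4b
4) 1666.667ms=3b +555.556ms=1b
5) 2222.222ms=4b +555.556ms=1b
6) 2777.778ms=5b +555.556ms=1b
7) 3333.333ms=6b +833.333ms=3/2b
8) 4166.667ms=15/2b +833.333ms=3/2b
9) 5000.0ms=9b +416.667ms=3/4b
10) 5416.667ms=39/4b +416.667ms=3/4b
11) 5833.333ms=21/2b +833.333ms=3/2b
Σ=12b of 12 (108bpm 3/4) — PASS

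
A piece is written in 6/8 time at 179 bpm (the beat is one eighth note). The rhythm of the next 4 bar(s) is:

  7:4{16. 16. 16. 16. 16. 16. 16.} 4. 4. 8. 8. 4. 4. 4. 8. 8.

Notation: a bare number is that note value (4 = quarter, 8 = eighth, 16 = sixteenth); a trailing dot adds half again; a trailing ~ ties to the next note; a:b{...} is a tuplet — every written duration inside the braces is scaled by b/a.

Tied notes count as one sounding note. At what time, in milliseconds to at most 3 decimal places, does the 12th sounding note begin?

1. 0.0ms @ 0 + 143.655ms (3/7)
2. 143.655ms @ 3/7 + 143.655ms (3/7)
3. 287.31ms @ 6/7 + 143.655ms (3/7)
4. 430.966ms @ 9/7 + 143.655ms (3/7)
5. 574.621ms @ 12/7 + 143.655ms (3/7)
6. 718.276ms @ 15/7 + 143.655ms (3/7)
7. 861.931ms @ 18/7 + 143.655ms (3/7)
8. 1005.587ms @ 3 + 1005.587ms (3)
9. 2011.173ms @ 6 + 1005.587ms (3)
10. 3016.76ms @ 9 + 502.793ms (3/2)
11. 3519.553ms @ 21/2 + 502.793ms (3/2)
12. 4022.346ms @ 12 + 1005.587ms (3)
13. 5027.933ms @ 15 + 1005.587ms (3)
14. 6033.52ms @ 18 + 1005.587ms (3)
15. 7039.106ms @ 21 + 502.793ms (3/2)
16. 7541.899ms @ 45/2 + 502.793ms (3/2)

note 12 onset = 12b = 4022.346ms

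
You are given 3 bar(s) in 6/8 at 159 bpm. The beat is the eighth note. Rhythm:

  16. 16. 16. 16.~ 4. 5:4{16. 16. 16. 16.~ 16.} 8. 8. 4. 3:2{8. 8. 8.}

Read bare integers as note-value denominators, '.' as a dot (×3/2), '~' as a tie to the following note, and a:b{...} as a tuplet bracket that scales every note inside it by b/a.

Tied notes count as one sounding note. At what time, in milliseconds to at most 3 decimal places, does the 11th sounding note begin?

1. 0.0ms @ 0 + 283.019ms (3/4)
2. 283.019ms @ 3/4 + 283.019ms (3/4)
3. 566.038ms @ 3/2 + 283.019ms (3/4)
4. 849.057ms @ 9/4 + 1415.094ms (15/4)
5. 2264.151ms @ 6 + 226.415ms (3/5)
6. 2490.566ms @ 33/5 + 226.415ms (3/5)
7. 2716.981ms @ 36/5 + 226.415ms (3/5)
8. 2943.396ms @ 39/5 + 452.83ms (6/5)
9. 3396.226ms @ 9 + 566.038ms (3/2)
10. 3962.264ms @ 21/2 + 566.038ms (3/2)
11. 4528.302ms @ 12 + 1132.075ms (3)
12. 5660.377ms @ 15 + 377.358ms (1)
13. 6037.736ms @ 16 + 377.358ms (1)
14. 6415.094ms @ 17 + 377.358ms (1)

note 11 onset = 12b = 4528.302ms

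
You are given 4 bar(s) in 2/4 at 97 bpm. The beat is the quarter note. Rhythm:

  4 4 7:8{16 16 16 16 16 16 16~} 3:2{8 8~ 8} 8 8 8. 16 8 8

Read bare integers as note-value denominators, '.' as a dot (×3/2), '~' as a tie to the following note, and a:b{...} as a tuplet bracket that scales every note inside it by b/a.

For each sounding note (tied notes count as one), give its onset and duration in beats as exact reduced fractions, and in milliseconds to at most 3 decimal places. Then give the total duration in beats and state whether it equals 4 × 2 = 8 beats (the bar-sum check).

1) 0.0ms=0b +618.557ms=1b
2) 618.557ms=1b +618.557ms=1b
3) 1237.113ms=2b +176.73ms=2/7b
4) 1413.844ms=16/7b +176.73ms=2/7b
5) 1590.574ms=18/7b +176.73ms=2/7b
6) 1767.305ms=20/7b +176.73ms=2/7b
7) 1944.035ms=22/7b +176.73ms=2/7b
8) 2120.766ms=24/7b +176.73ms=2/7b
9) 2297.496ms=26/7b +382.916ms=13/21b
10) 2680.412ms=13/3b +412.371ms=2/3b
11) 3092.784ms=5b +309.278ms=1/2b
12) 3402.062ms=11/2b +309.278ms=1/2b
13) 3711.34ms=6b +463.918ms=3/4b
14) 4175.258ms=27/4b +154.639ms=1/4b
15) 4329.897ms=7b +309.278ms=1/2b
16) 4639.175ms=15/2b +309.278ms=1/2b
Σ=8b of 8 (97bpm 2/4) — PASS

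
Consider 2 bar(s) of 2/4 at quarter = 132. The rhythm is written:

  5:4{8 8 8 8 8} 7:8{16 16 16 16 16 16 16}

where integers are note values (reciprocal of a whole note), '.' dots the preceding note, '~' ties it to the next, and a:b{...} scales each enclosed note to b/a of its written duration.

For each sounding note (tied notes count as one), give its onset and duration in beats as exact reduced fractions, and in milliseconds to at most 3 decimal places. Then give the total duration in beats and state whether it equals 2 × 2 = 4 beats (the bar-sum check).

1) 0.0ms=0b +181.818ms=2/5b
2) 181.818ms=2/5b +181.818ms=2/5b
3) 363.636ms=4/5b +181.818ms=2/5b
4) 545.455ms=6/5b +181.818ms=2/5b
5) 727.273ms=8/5b +181.818ms=2/5b
6) 909.091ms=2b +129.87ms=2/7b
7) 1038.961ms=16/7b +129.87ms=2/7b
8) 1168.831ms=18/7b +129.87ms=2/7b
9) 1298.701ms=20/7b +129.87ms=2/7b
10) 1428.571ms=22/7b +129.87ms=2/7b
11) 1558.442ms=24/7b +129.87ms=2/7b
12) 1688.312ms=26/7b +129.87ms=2/7b
Σ=4b of 4 (132bpm 2/4) — PASS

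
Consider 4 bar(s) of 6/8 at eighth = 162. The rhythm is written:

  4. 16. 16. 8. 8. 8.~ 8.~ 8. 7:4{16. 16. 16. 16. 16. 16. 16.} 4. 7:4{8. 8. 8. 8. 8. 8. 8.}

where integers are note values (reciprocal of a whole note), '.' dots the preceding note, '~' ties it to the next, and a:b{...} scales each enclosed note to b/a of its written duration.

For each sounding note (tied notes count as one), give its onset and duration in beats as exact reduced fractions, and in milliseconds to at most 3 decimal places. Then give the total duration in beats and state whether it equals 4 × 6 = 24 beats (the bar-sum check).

1) 0.0ms=0b +1111.111ms=3b
2) 1111.111ms=3b +277.778ms=3/4b
3) 1388.889ms=15/4b +277.778ms=3/4b
4) 1666.667ms=9/2b +555.556ms=3/2b
5) 2222.222ms=6b +555.556ms=3/2b
6) 2777.778ms=15/2b +1666.667ms=9/2b
7) 4444.444ms=12b +158.73ms=3/7b
8) 4603.175ms=87/7b +158.73ms=3/7b
9) 4761.905ms=90/7b +158.73ms=3/7b
10) 4920.635ms=93/7b +158.73ms=3/7b
11) 5079.365ms=96/7b +158.73ms=3/7b
12) 5238.095ms=99/7b +158.73ms=3/7b
13) 5396.825ms=102/7b +158.73ms=3/7b
14) 5555.556ms=15b +1111.111ms=3b
15) 6666.667ms=18b +317.46ms=6/7b
16) 6984.127ms=132/7b +317.46ms=6/7b
17) 7301.587ms=138/7b +317.46ms=6/7b
18) 7619.048ms=144/7b +317.46ms=6/7b
19) 7936.508ms=150/7b +317.46ms=6/7b
20) 8253.968ms=156/7b +317.46ms=6/7b
21) 8571.429ms=162/7b +317.46ms=6/7b
Σ=24b of 24 (162bpm 6/8) — PASS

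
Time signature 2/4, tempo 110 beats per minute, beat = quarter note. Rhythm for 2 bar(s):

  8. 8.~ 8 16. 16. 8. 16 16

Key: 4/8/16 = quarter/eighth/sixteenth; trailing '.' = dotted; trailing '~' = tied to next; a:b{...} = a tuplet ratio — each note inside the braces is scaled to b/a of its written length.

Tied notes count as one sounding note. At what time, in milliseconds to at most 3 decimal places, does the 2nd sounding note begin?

note 2 onset = 3/4b = 409.091ms

1. 0.0ms @ 0 + 409.091ms (3/4)
2. 409.091ms @ 3/4 + 681.818ms (5/4)
3. 1090.909ms @ 2 + 204.545ms (3/8)
4. 1295.455ms @ 19/8 + 204.545ms (3/8)
5. 1500.0ms @ 11/4 + 409.091ms (3/4)
6. 1909.091ms @ 7/2 + 136.364ms (1/4)
7. 2045.455ms @ 15/4 + 136.364ms (1/4)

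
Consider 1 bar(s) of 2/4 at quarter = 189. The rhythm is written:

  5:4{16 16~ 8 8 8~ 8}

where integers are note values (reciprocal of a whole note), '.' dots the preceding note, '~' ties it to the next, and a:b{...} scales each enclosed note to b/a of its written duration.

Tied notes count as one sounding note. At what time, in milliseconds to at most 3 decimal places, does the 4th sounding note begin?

1. 0.0ms @ 0 + 63.492ms (1/5)
2. 63.492ms @ 1/5 + 190.476ms (3/5)
3. 253.968ms @ 4/5 + 126.984ms (2/5)
4. 380.952ms @ 6/5 + 253.968ms (4/5)

note 4 onset = 6/5b = 380.952ms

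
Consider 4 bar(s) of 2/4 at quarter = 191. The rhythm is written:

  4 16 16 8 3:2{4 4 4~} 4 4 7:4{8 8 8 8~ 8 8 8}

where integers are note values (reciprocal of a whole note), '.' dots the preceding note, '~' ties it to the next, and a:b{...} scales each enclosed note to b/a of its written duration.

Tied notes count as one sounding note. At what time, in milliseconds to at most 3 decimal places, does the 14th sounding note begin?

note 14 onset = 54/7b = 2423.336ms

1. 0.0ms @ 0 + 314.136ms (1)
2. 314.136ms @ 1 + 78.534ms (1/4)
3. 392.67ms @ 5/4 + 78.534ms (1/4)
4. 471.204ms @ 3/2 + 157.068ms (1/2)
5. 628.272ms @ 2 + 209.424ms (2/3)
6. 837.696ms @ 8/3 + 209.424ms (2/3)
7. 1047.12ms @ 10/3 + 523.56ms (5/3)
8. 1570.681ms @ 5 + 314.136ms (1)
9. 1884.817ms @ 6 + 89.753ms (2/7)
10. 1974.57ms @ 44/7 + 89.753ms (2/7)
11. 2064.323ms @ 46/7 + 89.753ms (2/7)
12. 2154.076ms @ 48/7 + 179.506ms (4/7)
13. 2333.583ms @ 52/7 + 89.753ms (2/7)
14. 2423.336ms @ 54/7 + 89.753ms (2/7)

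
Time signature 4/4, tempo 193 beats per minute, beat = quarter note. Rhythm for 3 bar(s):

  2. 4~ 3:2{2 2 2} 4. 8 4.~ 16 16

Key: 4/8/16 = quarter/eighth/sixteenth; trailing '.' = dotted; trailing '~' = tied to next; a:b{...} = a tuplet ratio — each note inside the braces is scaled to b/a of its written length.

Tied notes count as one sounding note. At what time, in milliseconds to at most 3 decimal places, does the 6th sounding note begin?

1. 0.0ms @ 0 + 932.642ms (3)
2. 932.642ms @ 3 + 725.389ms (7/3)
3. 1658.031ms @ 16/3 + 414.508ms (4/3)
4. 2072.539ms @ 20/3 + 414.508ms (4/3)
5. 2487.047ms @ 8 + 466.321ms (3/2)
6. 2953.368ms @ 19/2 + 155.44ms (1/2)
7. 3108.808ms @ 10 + 544.041ms (7/4)
8. 3652.85ms @ 47/4 + 77.72ms (1/4)

note 6 onset = 19/2b = 2953.368ms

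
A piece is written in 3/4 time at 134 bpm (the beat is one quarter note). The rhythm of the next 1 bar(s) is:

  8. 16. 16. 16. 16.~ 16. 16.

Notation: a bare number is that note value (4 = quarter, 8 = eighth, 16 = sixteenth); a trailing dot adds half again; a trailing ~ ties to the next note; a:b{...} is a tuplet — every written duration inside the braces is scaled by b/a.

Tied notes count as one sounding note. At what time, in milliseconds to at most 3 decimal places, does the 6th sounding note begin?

1. 0.0ms @ 0 + 335.821ms (3/4)
2. 335.821ms @ 3/4 + 167.91ms (3/8)
3. 503.731ms @ 9/8 + 167.91ms (3/8)
4. 671.642ms @ 3/2 + 167.91ms (3/8)
5. 839.552ms @ 15/8 + 335.821ms (3/4)
6. 1175.373ms @ 21/8 + 167.91ms (3/8)

note 6 onset = 21/8b = 1175.373ms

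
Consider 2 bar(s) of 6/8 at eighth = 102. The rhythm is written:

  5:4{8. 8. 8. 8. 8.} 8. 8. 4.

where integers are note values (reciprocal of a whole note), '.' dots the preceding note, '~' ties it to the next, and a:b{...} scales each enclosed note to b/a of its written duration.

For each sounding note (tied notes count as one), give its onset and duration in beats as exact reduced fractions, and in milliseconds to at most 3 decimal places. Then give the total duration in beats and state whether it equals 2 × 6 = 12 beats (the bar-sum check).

1) 0.0ms=0b +705.882ms=6/5b
2) 705.882ms=6/5b +705.882ms=6/5b
3) 1411.765ms=12/5b +705.882ms=6/5b
4) 2117.647ms=18/5b +705.882ms=6/5b
5) 2823.529ms=24/5b +705.882ms=6/5b
6) 3529.412ms=6b +882.353ms=3/2b
7) 4411.765ms=15/2b +882.353ms=3/2b
8) 5294.118ms=9b +1764.706ms=3b
Σ=12b of 12 (102bpm 6/8) — PASS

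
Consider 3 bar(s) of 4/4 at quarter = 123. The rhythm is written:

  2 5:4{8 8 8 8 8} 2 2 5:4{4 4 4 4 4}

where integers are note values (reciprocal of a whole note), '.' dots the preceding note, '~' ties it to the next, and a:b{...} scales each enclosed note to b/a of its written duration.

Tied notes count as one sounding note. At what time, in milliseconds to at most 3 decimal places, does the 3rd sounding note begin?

1. 0.0ms @ 0 + 975.61ms (2)
2. 975.61ms @ 2 + 195.122ms (2/5)
3. 1170.732ms @ 12/5 + 195.122ms (2/5)
4. 1365.854ms @ 14/5 + 195.122ms (2/5)
5. 1560.976ms @ 16/5 + 195.122ms (2/5)
6. 1756.098ms @ 18/5 + 195.122ms (2/5)
7. 1951.22ms @ 4 + 975.61ms (2)
8. 2926.829ms @ 6 + 975.61ms (2)
9. 3902.439ms @ 8 + 390.244ms (4/5)
10. 4292.683ms @ 44/5 + 390.244ms (4/5)
11. 4682.927ms @ 48/5 + 390.244ms (4/5)
12. 5073.171ms @ 52/5 + 390.244ms (4/5)
13. 5463.415ms @ 56/5 + 390.244ms (4/5)

note 3 onset = 12/5b = 1170.732ms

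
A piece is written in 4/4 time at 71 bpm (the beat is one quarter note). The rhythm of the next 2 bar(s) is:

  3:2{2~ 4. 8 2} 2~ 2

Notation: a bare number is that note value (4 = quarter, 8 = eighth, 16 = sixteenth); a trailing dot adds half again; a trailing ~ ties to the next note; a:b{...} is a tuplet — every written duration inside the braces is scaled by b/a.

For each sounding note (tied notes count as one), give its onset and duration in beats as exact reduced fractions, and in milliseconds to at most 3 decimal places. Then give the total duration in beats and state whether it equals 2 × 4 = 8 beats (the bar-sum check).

1) 0.0ms=0b +1971.831ms=7/3b
2) 1971.831ms=7/3b +281.69ms=1/3b
3) 2253.521ms=8/3b +1126.761ms=4/3b
4) 3380.282ms=4b +3380.282ms=4b
Σ=8b of 8 (71bpm 4/4) — PASS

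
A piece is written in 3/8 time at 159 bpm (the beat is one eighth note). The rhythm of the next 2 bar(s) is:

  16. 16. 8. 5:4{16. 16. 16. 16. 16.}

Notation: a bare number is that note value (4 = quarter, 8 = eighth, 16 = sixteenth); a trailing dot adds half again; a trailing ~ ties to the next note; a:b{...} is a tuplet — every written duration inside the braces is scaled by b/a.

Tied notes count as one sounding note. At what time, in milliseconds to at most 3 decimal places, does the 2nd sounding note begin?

1. 0.0ms @ 0 + 283.019ms (3/4)
2. 283.019ms @ 3/4 + 283.019ms (3/4)
3. 566.038ms @ 3/2 + 566.038ms (3/2)
4. 1132.075ms @ 3 + 226.415ms (3/5)
5. 1358.491ms @ 18/5 + 226.415ms (3/5)
6. 1584.906ms @ 21/5 + 226.415ms (3/5)
7. 1811.321ms @ 24/5 + 226.415ms (3/5)
8. 2037.736ms @ 27/5 + 226.415ms (3/5)

note 2 onset = 3/4b = 283.019ms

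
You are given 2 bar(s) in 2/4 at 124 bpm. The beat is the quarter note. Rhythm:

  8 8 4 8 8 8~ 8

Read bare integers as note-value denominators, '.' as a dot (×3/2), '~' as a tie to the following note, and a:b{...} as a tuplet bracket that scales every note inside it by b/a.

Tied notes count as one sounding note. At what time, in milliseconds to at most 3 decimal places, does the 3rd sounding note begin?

note 3 onset = 1b = 483.871ms

1. 0.0ms @ 0 + 241.935ms (1/2)
2. 241.935ms @ 1/2 + 241.935ms (1/2)
3. 483.871ms @ 1 + 483.871ms (1)
4. 967.742ms @ 2 + 241.935ms (1/2)
5. 1209.677ms @ 5/2 + 241.935ms (1/2)
6. 1451.613ms @ 3 + 483.871ms (1)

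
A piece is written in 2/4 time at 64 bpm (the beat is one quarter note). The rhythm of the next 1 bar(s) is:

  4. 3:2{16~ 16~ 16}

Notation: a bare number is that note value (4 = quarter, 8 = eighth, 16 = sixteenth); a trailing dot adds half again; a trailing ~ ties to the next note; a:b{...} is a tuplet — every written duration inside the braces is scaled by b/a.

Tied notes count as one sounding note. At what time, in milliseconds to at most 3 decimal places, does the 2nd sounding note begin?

1. 0.0ms @ 0 + 1406.25ms (3/2)
2. 1406.25ms @ 3/2 + 468.75ms (1/2)

note 2 onset = 3/2b = 1406.25ms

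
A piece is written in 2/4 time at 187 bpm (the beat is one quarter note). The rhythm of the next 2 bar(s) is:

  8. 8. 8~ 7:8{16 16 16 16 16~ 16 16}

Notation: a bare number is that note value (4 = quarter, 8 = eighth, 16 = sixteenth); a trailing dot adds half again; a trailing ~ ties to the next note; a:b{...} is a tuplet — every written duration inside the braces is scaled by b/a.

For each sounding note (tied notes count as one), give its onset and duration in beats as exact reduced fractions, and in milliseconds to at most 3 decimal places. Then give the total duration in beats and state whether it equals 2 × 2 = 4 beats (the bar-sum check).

1) 0.0ms=0b +240.642ms=3/4b
2) 240.642ms=3/4b +240.642ms=3/4b
3) 481.283ms=3/2b +252.101ms=11/14b
4) 733.384ms=16/7b +91.673ms=2/7b
5) 825.057ms=18/7b +91.673ms=2/7b
6) 916.73ms=20/7b +91.673ms=2/7b
7) 1008.403ms=22/7b +183.346ms=4/7b
8) 1191.749ms=26/7b +91.673ms=2/7b
Σ=4b of 4 (187bpm 2/4) — PASS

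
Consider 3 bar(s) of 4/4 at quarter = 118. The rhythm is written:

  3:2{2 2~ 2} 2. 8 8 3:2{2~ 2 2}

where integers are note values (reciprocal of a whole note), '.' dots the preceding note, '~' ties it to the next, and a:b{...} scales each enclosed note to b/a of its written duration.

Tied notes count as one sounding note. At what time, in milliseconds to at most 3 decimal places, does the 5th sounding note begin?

1. 0.0ms @ 0 + 677.966ms (4/3)
2. 677.966ms @ 4/3 + 1355.932ms (8/3)
3. 2033.898ms @ 4 + 1525.424ms (3)
4. 3559.322ms @ 7 + 254.237ms (1/2)
5. 3813.559ms @ 15/2 + 254.237ms (1/2)
6. 4067.797ms @ 8 + 1355.932ms (8/3)
7. 5423.729ms @ 32/3 + 677.966ms (4/3)

note 5 onset = 15/2b = 3813.559ms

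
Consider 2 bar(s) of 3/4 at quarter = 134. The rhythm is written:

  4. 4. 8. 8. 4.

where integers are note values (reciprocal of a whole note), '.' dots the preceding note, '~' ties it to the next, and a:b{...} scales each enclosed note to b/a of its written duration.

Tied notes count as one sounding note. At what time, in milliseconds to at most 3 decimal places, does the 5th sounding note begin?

1. 0.0ms @ 0 + 671.642ms (3/2)
2. 671.642ms @ 3/2 + 671.642ms (3/2)
3. 1343.284ms @ 3 + 335.821ms (3/4)
4. 1679.104ms @ 15/4 + 335.821ms (3/4)
5. 2014.925ms @ 9/2 + 671.642ms (3/2)

note 5 onset = 9/2b = 2014.925ms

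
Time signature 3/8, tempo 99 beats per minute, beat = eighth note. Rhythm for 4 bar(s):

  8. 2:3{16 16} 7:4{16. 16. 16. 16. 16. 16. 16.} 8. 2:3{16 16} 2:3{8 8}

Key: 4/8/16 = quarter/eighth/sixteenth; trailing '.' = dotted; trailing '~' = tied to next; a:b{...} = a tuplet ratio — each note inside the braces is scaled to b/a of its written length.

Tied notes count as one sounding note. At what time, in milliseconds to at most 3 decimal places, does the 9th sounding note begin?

1. 0.0ms @ 0 + 909.091ms (3/2)
2. 909.091ms @ 3/2 + 454.545ms (3/4)
3. 1363.636ms @ 9/4 + 454.545ms (3/4)
4. 1818.182ms @ 3 + 259.74ms (3/7)
5. 2077.922ms @ 24/7 + 259.74ms (3/7)
6. 2337.662ms @ 27/7 + 259.74ms (3/7)
7. 2597.403ms @ 30/7 + 259.74ms (3/7)
8. 2857.143ms @ 33/7 + 259.74ms (3/7)
9. 3116.883ms @ 36/7 + 259.74ms (3/7)
10. 3376.623ms @ 39/7 + 259.74ms (3/7)
11. 3636.364ms @ 6 + 909.091ms (3/2)
12. 4545.455ms @ 15/2 + 454.545ms (3/4)
13. 5000.0ms @ 33/4 + 454.545ms (3/4)
14. 5454.545ms @ 9 + 909.091ms (3/2)
15. 6363.636ms @ 21/2 + 909.091ms (3/2)

note 9 onset = 36/7b = 3116.883ms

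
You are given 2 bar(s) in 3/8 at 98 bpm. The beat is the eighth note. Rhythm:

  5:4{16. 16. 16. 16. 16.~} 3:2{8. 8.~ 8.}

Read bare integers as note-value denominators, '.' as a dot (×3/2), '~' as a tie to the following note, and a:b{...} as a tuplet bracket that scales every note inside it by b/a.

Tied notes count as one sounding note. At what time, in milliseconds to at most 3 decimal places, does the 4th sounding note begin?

1. 0.0ms @ 0 + 367.347ms (3/5)
2. 367.347ms @ 3/5 + 367.347ms (3/5)
3. 734.694ms @ 6/5 + 367.347ms (3/5)
4. 1102.041ms @ 9/5 + 367.347ms (3/5)
5. 1469.388ms @ 12/5 + 979.592ms (8/5)
6. 2448.98ms @ 4 + 1224.49ms (2)

note 4 onset = 9/5b = 1102.041ms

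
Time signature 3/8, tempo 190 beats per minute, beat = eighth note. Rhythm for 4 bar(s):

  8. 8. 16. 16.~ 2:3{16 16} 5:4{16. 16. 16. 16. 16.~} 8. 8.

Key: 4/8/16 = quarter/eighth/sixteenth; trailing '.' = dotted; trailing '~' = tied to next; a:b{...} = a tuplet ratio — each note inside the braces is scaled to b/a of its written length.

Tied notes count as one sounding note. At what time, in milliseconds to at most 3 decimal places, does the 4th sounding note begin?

note 4 onset = 15/4b = 1184.211ms

1. 0.0ms @ 0 + 473.684ms (3/2)
2. 473.684ms @ 3/2 + 473.684ms (3/2)
3. 947.368ms @ 3 + 236.842ms (3/4)
4. 1184.211ms @ 15/4 + 473.684ms (3/2)
5. 1657.895ms @ 21/4 + 236.842ms (3/4)
6. 1894.737ms @ 6 + 189.474ms (3/5)
7. 2084.211ms @ 33/5 + 189.474ms (3/5)
8. 2273.684ms @ 36/5 + 189.474ms (3/5)
9. 2463.158ms @ 39/5 + 189.474ms (3/5)
10. 2652.632ms @ 42/5 + 663.158ms (21/10)
11. 3315.789ms @ 21/2 + 473.684ms (3/2)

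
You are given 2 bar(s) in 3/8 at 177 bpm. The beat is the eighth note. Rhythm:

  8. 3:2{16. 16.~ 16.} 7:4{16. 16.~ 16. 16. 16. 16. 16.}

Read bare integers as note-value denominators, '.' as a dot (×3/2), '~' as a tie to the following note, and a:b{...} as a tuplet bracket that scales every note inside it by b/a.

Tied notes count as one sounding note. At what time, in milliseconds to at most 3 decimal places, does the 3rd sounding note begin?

1. 0.0ms @ 0 + 508.475ms (3/2)
2. 508.475ms @ 3/2 + 169.492ms (1/2)
3. 677.966ms @ 2 + 338.983ms (1)
4. 1016.949ms @ 3 + 145.278ms (3/7)
5. 1162.228ms @ 24/7 + 290.557ms (6/7)
6. 1452.785ms @ 30/7 + 145.278ms (3/7)
7. 1598.063ms @ 33/7 + 145.278ms (3/7)
8. 1743.341ms @ 36/7 + 145.278ms (3/7)
9. 1888.62ms @ 39/7 + 145.278ms (3/7)

note 3 onset = 2b = 677.966ms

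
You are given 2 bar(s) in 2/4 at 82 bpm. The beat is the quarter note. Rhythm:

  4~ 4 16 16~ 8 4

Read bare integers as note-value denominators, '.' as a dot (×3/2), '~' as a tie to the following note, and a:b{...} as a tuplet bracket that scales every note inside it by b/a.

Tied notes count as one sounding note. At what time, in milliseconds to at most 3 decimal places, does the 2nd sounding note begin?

1. 0.0ms @ 0 + 1463.415ms (2)
2. 1463.415ms @ 2 + 182.927ms (1/4)
3. 1646.341ms @ 9/4 + 548.78ms (3/4)
4. 2195.122ms @ 3 + 731.707ms (1)

note 2 onset = 2b = 1463.415ms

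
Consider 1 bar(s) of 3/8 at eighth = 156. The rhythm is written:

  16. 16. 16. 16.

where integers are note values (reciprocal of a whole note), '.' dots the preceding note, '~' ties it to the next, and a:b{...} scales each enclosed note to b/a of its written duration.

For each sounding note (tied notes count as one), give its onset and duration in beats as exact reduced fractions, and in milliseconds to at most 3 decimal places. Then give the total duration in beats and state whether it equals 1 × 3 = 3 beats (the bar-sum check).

1) 0.0ms=0b +288.462ms=3/4b
2) 288.462ms=3/4b +288.462ms=3/4b
3) 576.923ms=3/2b +288.462ms=3/4b
4) 865.385ms=9/4b +288.462ms=3/4b
Σ=3b of 3 (156bpm 3/8) — PASS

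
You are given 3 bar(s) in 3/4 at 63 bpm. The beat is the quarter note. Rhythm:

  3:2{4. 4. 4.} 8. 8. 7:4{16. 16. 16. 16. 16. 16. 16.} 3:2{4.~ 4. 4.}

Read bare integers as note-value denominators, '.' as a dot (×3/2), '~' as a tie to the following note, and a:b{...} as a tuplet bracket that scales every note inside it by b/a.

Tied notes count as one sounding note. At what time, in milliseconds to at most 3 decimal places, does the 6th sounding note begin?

1. 0.0ms @ 0 + 952.381ms (1)
2. 952.381ms @ 1 + 952.381ms (1)
3. 1904.762ms @ 2 + 952.381ms (1)
4. 2857.143ms @ 3 + 714.286ms (3/4)
5. 3571.429ms @ 15/4 + 714.286ms (3/4)
6. 4285.714ms @ 9/2 + 204.082ms (3/14)
7. 4489.796ms @ 33/7 + 204.082ms (3/14)
8. 4693.878ms @ 69/14 + 204.082ms (3/14)
9. 4897.959ms @ 36/7 + 204.082ms (3/14)
10. 5102.041ms @ 75/14 + 204.082ms (3/14)
11. 5306.122ms @ 39/7 + 204.082ms (3/14)
12. 5510.204ms @ 81/14 + 204.082ms (3/14)
13. 5714.286ms @ 6 + 1904.762ms (2)
14. 7619.048ms @ 8 + 952.381ms (1)

note 6 onset = 9/2b = 4285.714ms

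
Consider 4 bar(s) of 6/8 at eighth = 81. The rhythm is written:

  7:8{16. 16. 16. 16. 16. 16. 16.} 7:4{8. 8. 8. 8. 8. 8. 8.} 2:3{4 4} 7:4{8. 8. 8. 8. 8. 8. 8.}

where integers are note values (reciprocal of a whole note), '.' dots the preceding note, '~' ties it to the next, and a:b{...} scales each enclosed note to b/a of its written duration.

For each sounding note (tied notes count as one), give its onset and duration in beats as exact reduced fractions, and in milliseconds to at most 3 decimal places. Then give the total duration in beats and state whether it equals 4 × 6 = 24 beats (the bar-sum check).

1) 0.0ms=0b +634.921ms=6/7b
2) 634.921ms=6/7b +634.921ms=6/7b
3) 1269.841ms=12/7b +634.921ms=6/7b
4) 1904.762ms=18/7b +634.921ms=6/7b
5) 2539.683ms=24/7b +634.921ms=6/7b
6) 3174.603ms=30/7b +634.921ms=6/7b
7) 3809.524ms=36/7b +634.921ms=6/7b
8) 4444.444ms=6b +634.921ms=6/7b
9) 5079.365ms=48/7b +634.921ms=6/7b
10) 5714.286ms=54/7b +634.921ms=6/7b
11) 6349.206ms=60/7b +634.921ms=6/7b
12) 6984.127ms=66/7b +634.921ms=6/7b
13) 7619.048ms=72/7b +634.921ms=6/7b
14) 8253.968ms=78/7b +634.921ms=6/7b
15) 8888.889ms=12b +2222.222ms=3b
16) 11111.111ms=15b +2222.222ms=3b
17) 13333.333ms=18b +634.921ms=6/7b
18) 13968.254ms=132/7b +634.921ms=6/7b
19) 14603.175ms=138/7b +634.921ms=6/7b
20) 15238.095ms=144/7b +634.921ms=6/7b
21) 15873.016ms=150/7b +634.921ms=6/7b
22) 16507.937ms=156/7b +634.921ms=6/7b
23) 17142.857ms=162/7b +634.921ms=6/7b
Σ=24b of 24 (81bpm 6/8) — PASS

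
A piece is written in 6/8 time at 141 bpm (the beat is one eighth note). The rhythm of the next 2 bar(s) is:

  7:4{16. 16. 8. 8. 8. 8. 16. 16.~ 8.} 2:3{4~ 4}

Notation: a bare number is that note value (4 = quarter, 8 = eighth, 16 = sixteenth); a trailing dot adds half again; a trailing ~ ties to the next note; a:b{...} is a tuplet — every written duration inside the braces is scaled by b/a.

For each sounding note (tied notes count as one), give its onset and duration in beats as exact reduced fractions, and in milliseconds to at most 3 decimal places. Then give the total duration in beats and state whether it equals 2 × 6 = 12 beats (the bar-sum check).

1) 0.0ms=0b +182.371ms=3/7b
2) 182.371ms=3/7b +182.371ms=3/7b
3) 364.742ms=6/7b +364.742ms=6/7b
4) 729.483ms=12/7b +364.742ms=6/7b
5) 1094.225ms=18/7b +364.742ms=6/7b
6) 1458.967ms=24/7b +364.742ms=6/7b
7) 1823.708ms=30/7b +182.371ms=3/7b
8) 2006.079ms=33/7b +547.112ms=9/7b
9) 2553.191ms=6b +2553.191ms=6b
Σ=12b of 12 (141bpm 6/8) — PASS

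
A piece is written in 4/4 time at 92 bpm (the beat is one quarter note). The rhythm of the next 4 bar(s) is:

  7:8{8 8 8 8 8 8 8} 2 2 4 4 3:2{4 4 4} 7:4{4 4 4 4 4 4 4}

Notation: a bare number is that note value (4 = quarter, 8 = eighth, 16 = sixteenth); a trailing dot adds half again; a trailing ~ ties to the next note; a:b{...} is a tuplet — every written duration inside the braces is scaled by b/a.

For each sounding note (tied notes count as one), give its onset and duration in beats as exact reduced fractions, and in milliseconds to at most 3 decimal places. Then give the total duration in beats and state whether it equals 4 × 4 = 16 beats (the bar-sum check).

1) 0.0ms=0b +372.671ms=4/7b
2) 372.671ms=4/7b +372.671ms=4/7b
3) 745.342ms=8/7b +372.671ms=4/7b
4) 1118.012ms=12/7b +372.671ms=4/7b
5) 1490.683ms=16/7b +372.671ms=4/7b
6) 1863.354ms=20/7b +372.671ms=4/7b
7) 2236.025ms=24/7b +372.671ms=4/7b
8) 2608.696ms=4b +1304.348ms=2b
9) 3913.043ms=6b +1304.348ms=2b
10) 5217.391ms=8b +652.174ms=1b
11) 5869.565ms=9b +652.174ms=1b
12) 6521.739ms=10b +434.783ms=2/3b
13) 6956.522ms=32/3b +434.783ms=2/3b
14) 7391.304ms=34/3b +434.783ms=2/3b
15) 7826.087ms=12b +372.671ms=4/7b
16) 8198.758ms=88/7b +372.671ms=4/7b
17) 8571.429ms=92/7b +372.671ms=4/7b
18) 8944.099ms=96/7b +372.671ms=4/7b
19) 9316.77ms=100/7b +372.671ms=4/7b
20) 9689.441ms=104/7b +372.671ms=4/7b
21) 10062.112ms=108/7b +372.671ms=4/7b
Σ=16b of 16 (92bpm 4/4) — PASS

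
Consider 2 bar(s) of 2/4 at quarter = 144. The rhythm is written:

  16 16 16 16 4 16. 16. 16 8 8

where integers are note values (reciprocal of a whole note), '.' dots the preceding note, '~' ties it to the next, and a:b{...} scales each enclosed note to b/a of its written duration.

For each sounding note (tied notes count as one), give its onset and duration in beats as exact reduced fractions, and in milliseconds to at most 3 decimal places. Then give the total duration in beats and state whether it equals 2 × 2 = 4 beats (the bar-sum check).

1) 0.0ms=0b +104.167ms=1/4b
2) 104.167ms=1/4b +104.167ms=1/4b
3) 208.333ms=1/2b +104.167ms=1/4b
4) 312.5ms=3/4b +104.167ms=1/4b
5) 416.667ms=1b +416.667ms=1b
6) 833.333ms=2b +156.25ms=3/8b
7) 989.583ms=19/8b +156.25ms=3/8b
8) 1145.833ms=11/4b +104.167ms=1/4b
9) 1250.0ms=3b +208.333ms=1/2b
10) 1458.333ms=7/2b +208.333ms=1/2b
Σ=4b of 4 (144bpm 2/4) — PASS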